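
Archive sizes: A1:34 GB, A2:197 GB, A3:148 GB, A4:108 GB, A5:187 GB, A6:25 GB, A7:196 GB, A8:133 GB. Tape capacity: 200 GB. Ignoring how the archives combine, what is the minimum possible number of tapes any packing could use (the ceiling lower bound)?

Total size = 34 + 197 + 148 + 108 + 187 + 25 + 196 + 133 = 1028 GB.
⌈1028 / 200⌉ = 6.

6 tapes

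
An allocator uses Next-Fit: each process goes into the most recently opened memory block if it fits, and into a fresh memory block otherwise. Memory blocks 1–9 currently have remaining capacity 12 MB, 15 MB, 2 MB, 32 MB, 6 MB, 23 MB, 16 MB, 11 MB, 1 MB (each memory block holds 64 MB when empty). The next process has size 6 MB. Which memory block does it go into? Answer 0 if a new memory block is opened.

Next-Fit only looks at memory block 9, which has 1 MB free.
6 MB does not fit, so a new memory block is opened.

0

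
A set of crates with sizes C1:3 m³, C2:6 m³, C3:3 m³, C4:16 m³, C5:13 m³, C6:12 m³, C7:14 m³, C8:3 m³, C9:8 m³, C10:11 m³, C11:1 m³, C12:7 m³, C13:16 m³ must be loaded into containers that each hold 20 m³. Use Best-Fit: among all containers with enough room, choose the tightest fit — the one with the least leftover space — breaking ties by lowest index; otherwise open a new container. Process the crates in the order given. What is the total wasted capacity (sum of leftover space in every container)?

Put C1 (3 m³) in container 1; 17 m³ remain.
Put C2 (6 m³) in container 1; 11 m³ remain.
Put C3 (3 m³) in container 1; 8 m³ remain.
Put C4 (16 m³) in container 2; 4 m³ remain.
Put C5 (13 m³) in container 3; 7 m³ remain.
Put C6 (12 m³) in container 4; 8 m³ remain.
Put C7 (14 m³) in container 5; 6 m³ remain.
Put C8 (3 m³) in container 2; 1 m³ remain.
Put C9 (8 m³) in container 1; 0 m³ remain.
Put C10 (11 m³) in container 6; 9 m³ remain.
Put C11 (1 m³) in container 2; 0 m³ remain.
Put C12 (7 m³) in container 3; 0 m³ remain.
Put C13 (16 m³) in container 7; 4 m³ remain.
7 containers × 20 m³ = 140 m³; used 113 m³; unused 27 m³.

27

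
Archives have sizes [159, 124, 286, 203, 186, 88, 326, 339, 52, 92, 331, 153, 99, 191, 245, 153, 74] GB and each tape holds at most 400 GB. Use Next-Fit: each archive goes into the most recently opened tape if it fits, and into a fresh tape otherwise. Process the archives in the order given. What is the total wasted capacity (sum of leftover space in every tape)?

1699

159 GB → tape 1 (remaining 241 GB)
124 GB → tape 1 (remaining 117 GB)
286 GB → tape 2 (remaining 114 GB)
203 GB → tape 3 (remaining 197 GB)
186 GB → tape 3 (remaining 11 GB)
88 GB → tape 4 (remaining 312 GB)
326 GB → tape 5 (remaining 74 GB)
339 GB → tape 6 (remaining 61 GB)
52 GB → tape 6 (remaining 9 GB)
92 GB → tape 7 (remaining 308 GB)
331 GB → tape 8 (remaining 69 GB)
153 GB → tape 9 (remaining 247 GB)
99 GB → tape 9 (remaining 148 GB)
191 GB → tape 10 (remaining 209 GB)
245 GB → tape 11 (remaining 155 GB)
153 GB → tape 11 (remaining 2 GB)
74 GB → tape 12 (remaining 326 GB)
12 tapes × 400 GB = 4800 GB; used 3101 GB; unused 1699 GB.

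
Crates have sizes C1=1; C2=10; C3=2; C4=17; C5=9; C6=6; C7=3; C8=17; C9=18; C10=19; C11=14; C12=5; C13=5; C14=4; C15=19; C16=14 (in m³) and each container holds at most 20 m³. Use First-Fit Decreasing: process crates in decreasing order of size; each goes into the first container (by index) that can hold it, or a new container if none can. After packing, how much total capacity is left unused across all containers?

Sorted descending: 19, 19, 18, 17, 17, 14, 14, 10, 9, 6, 5, 5, 4, 3, 2, 1.
Put 19 m³ in container 1; 1 m³ remain.
Put 19 m³ in container 2; 1 m³ remain.
Put 18 m³ in container 3; 2 m³ remain.
Put 17 m³ in container 4; 3 m³ remain.
Put 17 m³ in container 5; 3 m³ remain.
Put 14 m³ in container 6; 6 m³ remain.
Put 14 m³ in container 7; 6 m³ remain.
Put 10 m³ in container 8; 10 m³ remain.
Put 9 m³ in container 8; 1 m³ remain.
Put 6 m³ in container 6; 0 m³ remain.
Put 5 m³ in container 7; 1 m³ remain.
Put 5 m³ in container 9; 15 m³ remain.
Put 4 m³ in container 9; 11 m³ remain.
Put 3 m³ in container 4; 0 m³ remain.
Put 2 m³ in container 3; 0 m³ remain.
Put 1 m³ in container 1; 0 m³ remain.
9 containers × 20 m³ = 180 m³; used 163 m³; unused 17 m³.

17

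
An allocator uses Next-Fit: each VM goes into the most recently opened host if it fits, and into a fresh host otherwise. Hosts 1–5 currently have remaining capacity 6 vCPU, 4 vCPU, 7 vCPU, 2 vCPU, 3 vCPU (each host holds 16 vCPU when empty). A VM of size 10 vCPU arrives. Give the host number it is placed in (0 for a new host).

0

Next-Fit only looks at host 5, which has 3 vCPU free.
10 vCPU does not fit, so a new host is opened.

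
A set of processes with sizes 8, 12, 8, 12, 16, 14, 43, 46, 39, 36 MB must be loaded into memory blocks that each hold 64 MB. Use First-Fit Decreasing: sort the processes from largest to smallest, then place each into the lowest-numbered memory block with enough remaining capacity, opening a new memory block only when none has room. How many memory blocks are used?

Sorted descending: 46, 43, 39, 36, 16, 14, 12, 12, 8, 8.
46 MB → memory block 1 (remaining 18 MB)
43 MB → memory block 2 (remaining 21 MB)
39 MB → memory block 3 (remaining 25 MB)
36 MB → memory block 4 (remaining 28 MB)
16 MB → memory block 1 (remaining 2 MB)
14 MB → memory block 2 (remaining 7 MB)
12 MB → memory block 3 (remaining 13 MB)
12 MB → memory block 3 (remaining 1 MB)
8 MB → memory block 4 (remaining 20 MB)
8 MB → memory block 4 (remaining 12 MB)
Final memory blocks: [46,16] [43,14] [39,12,12] [36,8,8].

4 memory blocks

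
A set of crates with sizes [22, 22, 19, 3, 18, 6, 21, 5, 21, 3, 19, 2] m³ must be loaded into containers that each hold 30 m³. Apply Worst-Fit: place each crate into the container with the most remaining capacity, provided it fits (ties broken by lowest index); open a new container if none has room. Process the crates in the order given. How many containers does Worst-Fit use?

22 m³ → container 1 (remaining 8 m³)
22 m³ → container 2 (remaining 8 m³)
19 m³ → container 3 (remaining 11 m³)
3 m³ → container 3 (remaining 8 m³)
18 m³ → container 4 (remaining 12 m³)
6 m³ → container 4 (remaining 6 m³)
21 m³ → container 5 (remaining 9 m³)
5 m³ → container 5 (remaining 4 m³)
21 m³ → container 6 (remaining 9 m³)
3 m³ → container 6 (remaining 6 m³)
19 m³ → container 7 (remaining 11 m³)
2 m³ → container 7 (remaining 9 m³)
Final containers: [22] [22] [19,3] [18,6] [21,5] [21,3] [19,2].

7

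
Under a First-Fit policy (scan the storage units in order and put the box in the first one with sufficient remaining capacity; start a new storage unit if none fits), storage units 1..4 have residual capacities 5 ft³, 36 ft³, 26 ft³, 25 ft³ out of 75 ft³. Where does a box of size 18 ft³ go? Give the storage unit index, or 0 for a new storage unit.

Storage units with room: storage unit 2 (36 ft³), storage unit 3 (26 ft³), storage unit 4 (25 ft³).
The first with room is storage unit 2.

2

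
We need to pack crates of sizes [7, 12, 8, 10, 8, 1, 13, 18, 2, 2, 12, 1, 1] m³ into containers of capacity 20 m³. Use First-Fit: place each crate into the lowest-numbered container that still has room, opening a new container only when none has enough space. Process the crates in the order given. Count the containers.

6

container 1: place 7 m³, 13 m³ left
container 1: place 12 m³, 1 m³ left
container 2: place 8 m³, 12 m³ left
container 2: place 10 m³, 2 m³ left
container 3: place 8 m³, 12 m³ left
container 1: place 1 m³, 0 m³ left
container 4: place 13 m³, 7 m³ left
container 5: place 18 m³, 2 m³ left
container 2: place 2 m³, 0 m³ left
container 3: place 2 m³, 10 m³ left
container 6: place 12 m³, 8 m³ left
container 3: place 1 m³, 9 m³ left
container 3: place 1 m³, 8 m³ left
Final containers: [7,12,1] [8,10,2] [8,2,1,1] [13] [18] [12].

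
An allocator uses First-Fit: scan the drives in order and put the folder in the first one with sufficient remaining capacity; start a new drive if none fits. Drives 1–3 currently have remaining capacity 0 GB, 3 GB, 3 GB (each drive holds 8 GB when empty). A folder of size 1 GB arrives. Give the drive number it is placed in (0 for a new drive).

2

Drives with room: drive 2 (3 GB), drive 3 (3 GB).
The first with room is drive 2.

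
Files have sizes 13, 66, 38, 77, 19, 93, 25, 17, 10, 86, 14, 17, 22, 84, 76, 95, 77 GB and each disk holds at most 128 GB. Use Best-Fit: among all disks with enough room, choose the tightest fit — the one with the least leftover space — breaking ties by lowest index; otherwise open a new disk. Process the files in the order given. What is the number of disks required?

8 disks

13 GB → disk 1 (remaining 115 GB)
66 GB → disk 1 (remaining 49 GB)
38 GB → disk 1 (remaining 11 GB)
77 GB → disk 2 (remaining 51 GB)
19 GB → disk 2 (remaining 32 GB)
93 GB → disk 3 (remaining 35 GB)
25 GB → disk 2 (remaining 7 GB)
17 GB → disk 3 (remaining 18 GB)
10 GB → disk 1 (remaining 1 GB)
86 GB → disk 4 (remaining 42 GB)
14 GB → disk 3 (remaining 4 GB)
17 GB → disk 4 (remaining 25 GB)
22 GB → disk 4 (remaining 3 GB)
84 GB → disk 5 (remaining 44 GB)
76 GB → disk 6 (remaining 52 GB)
95 GB → disk 7 (remaining 33 GB)
77 GB → disk 8 (remaining 51 GB)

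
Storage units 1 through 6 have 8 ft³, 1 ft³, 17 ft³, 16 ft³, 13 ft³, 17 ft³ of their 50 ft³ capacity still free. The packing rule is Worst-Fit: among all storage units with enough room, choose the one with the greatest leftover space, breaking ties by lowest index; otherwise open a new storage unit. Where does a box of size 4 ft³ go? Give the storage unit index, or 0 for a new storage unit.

3

Storage units with room: storage unit 1 (8 ft³), storage unit 3 (17 ft³), storage unit 4 (16 ft³), storage unit 5 (13 ft³), storage unit 6 (17 ft³).
Most room is storage unit 3 with 17 ft³ free.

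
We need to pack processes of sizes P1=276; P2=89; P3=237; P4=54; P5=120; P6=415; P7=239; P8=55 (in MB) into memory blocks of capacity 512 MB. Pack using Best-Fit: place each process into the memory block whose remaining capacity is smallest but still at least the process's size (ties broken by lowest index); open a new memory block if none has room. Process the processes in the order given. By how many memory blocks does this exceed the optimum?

Best-Fit: [276,89,54,55] [237,120] [415] [239] → 4 memory blocks.
Total size 1485 MB; any packing needs at least ⌈1485/512⌉ = 3 memory blocks.
An optimal packing achieves that bound: [415,89] [276,120,55,54] [239,237] → 3 memory blocks.
Excess: 4 − 3 = 1.

1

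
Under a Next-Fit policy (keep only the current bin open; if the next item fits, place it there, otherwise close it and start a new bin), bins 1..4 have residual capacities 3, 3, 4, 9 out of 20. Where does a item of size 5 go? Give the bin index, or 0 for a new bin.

4

Next-Fit only looks at bin 4, which has 9 free.
5 fits there.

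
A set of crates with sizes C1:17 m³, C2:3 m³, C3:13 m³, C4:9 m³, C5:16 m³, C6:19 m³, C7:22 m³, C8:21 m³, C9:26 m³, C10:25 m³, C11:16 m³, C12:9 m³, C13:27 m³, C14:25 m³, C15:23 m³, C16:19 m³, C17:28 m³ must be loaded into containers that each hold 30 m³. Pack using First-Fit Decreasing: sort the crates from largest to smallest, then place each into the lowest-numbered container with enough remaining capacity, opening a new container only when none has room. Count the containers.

13

Sorted descending: 28, 27, 26, 25, 25, 23, 22, 21, 19, 19, 17, 16, 16, 13, 9, 9, 3.
Put 28 m³ in container 1; 2 m³ remain.
Put 27 m³ in container 2; 3 m³ remain.
Put 26 m³ in container 3; 4 m³ remain.
Put 25 m³ in container 4; 5 m³ remain.
Put 25 m³ in container 5; 5 m³ remain.
Put 23 m³ in container 6; 7 m³ remain.
Put 22 m³ in container 7; 8 m³ remain.
Put 21 m³ in container 8; 9 m³ remain.
Put 19 m³ in container 9; 11 m³ remain.
Put 19 m³ in container 10; 11 m³ remain.
Put 17 m³ in container 11; 13 m³ remain.
Put 16 m³ in container 12; 14 m³ remain.
Put 16 m³ in container 13; 14 m³ remain.
Put 13 m³ in container 11; 0 m³ remain.
Put 9 m³ in container 8; 0 m³ remain.
Put 9 m³ in container 9; 2 m³ remain.
Put 3 m³ in container 2; 0 m³ remain.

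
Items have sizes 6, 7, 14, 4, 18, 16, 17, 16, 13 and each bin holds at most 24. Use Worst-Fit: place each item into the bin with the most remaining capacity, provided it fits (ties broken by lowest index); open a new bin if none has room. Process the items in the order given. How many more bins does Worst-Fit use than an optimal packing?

Worst-Fit: [6,7,4] [14] [18] [16] [17] [16] [13] → 7 bins.
6 items exceed 12 (half the capacity), and no two of those can share a bin, so at least 6 bins are needed.
An optimal packing achieves that bound: [18,6] [17,7] [16,4] [16] [14] [13] → 6 bins.
Excess: 7 − 6 = 1.

1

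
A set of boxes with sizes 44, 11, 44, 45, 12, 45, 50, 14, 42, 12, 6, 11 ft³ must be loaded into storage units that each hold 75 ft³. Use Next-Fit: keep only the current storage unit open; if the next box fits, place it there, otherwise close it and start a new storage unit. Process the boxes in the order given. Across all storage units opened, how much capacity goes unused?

114

44 ft³ → storage unit 1 (remaining 31 ft³)
11 ft³ → storage unit 1 (remaining 20 ft³)
44 ft³ → storage unit 2 (remaining 31 ft³)
45 ft³ → storage unit 3 (remaining 30 ft³)
12 ft³ → storage unit 3 (remaining 18 ft³)
45 ft³ → storage unit 4 (remaining 30 ft³)
50 ft³ → storage unit 5 (remaining 25 ft³)
14 ft³ → storage unit 5 (remaining 11 ft³)
42 ft³ → storage unit 6 (remaining 33 ft³)
12 ft³ → storage unit 6 (remaining 21 ft³)
6 ft³ → storage unit 6 (remaining 15 ft³)
11 ft³ → storage unit 6 (remaining 4 ft³)
6 storage units × 75 ft³ = 450 ft³; used 336 ft³; unused 114 ft³.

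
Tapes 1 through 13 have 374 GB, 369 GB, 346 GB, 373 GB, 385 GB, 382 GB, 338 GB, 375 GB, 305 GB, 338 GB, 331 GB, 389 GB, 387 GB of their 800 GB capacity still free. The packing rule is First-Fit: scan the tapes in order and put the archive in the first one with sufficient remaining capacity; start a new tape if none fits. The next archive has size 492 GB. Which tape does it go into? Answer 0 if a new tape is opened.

No tape has ≥ 492 GB free, so a new tape is opened.

0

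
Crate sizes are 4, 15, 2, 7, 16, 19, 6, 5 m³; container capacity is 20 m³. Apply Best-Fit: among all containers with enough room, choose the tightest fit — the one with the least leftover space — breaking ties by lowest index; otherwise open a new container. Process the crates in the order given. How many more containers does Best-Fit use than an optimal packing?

0

Best-Fit: [4,15] [2,7,6,5] [16] [19] → 4 containers.
Total size 74 m³; any packing needs at least ⌈74/20⌉ = 4 containers.
So 4 is already optimal.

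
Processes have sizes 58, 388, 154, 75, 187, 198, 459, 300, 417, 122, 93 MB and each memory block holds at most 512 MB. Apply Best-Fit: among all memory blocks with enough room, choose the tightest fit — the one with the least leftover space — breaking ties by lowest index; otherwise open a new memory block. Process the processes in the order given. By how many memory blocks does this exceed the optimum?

Best-Fit: [58,388] [154,75,187] [198,300] [459] [417,93] [122] → 6 memory blocks.
Total size 2451 MB; any packing needs at least ⌈2451/512⌉ = 5 memory blocks.
An optimal packing achieves that bound: [459] [417,93] [388,122] [300,198] [187,154,75,58] → 5 memory blocks.
Excess: 6 − 5 = 1.

1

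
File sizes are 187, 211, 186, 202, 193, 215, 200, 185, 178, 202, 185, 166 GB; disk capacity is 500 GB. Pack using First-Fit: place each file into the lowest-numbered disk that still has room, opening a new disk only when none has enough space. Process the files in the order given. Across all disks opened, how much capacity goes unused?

187 GB → disk 1 (remaining 313 GB)
211 GB → disk 1 (remaining 102 GB)
186 GB → disk 2 (remaining 314 GB)
202 GB → disk 2 (remaining 112 GB)
193 GB → disk 3 (remaining 307 GB)
215 GB → disk 3 (remaining 92 GB)
200 GB → disk 4 (remaining 300 GB)
185 GB → disk 4 (remaining 115 GB)
178 GB → disk 5 (remaining 322 GB)
202 GB → disk 5 (remaining 120 GB)
185 GB → disk 6 (remaining 315 GB)
166 GB → disk 6 (remaining 149 GB)
6 disks × 500 GB = 3000 GB; used 2310 GB; unused 690 GB.

690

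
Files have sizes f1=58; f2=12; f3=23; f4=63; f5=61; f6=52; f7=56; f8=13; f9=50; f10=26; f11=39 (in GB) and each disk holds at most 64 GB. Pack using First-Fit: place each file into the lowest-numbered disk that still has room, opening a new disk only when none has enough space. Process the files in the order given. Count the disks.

disk 1: place f1 (58 GB), 6 GB left
disk 2: place f2 (12 GB), 52 GB left
disk 2: place f3 (23 GB), 29 GB left
disk 3: place f4 (63 GB), 1 GB left
disk 4: place f5 (61 GB), 3 GB left
disk 5: place f6 (52 GB), 12 GB left
disk 6: place f7 (56 GB), 8 GB left
disk 2: place f8 (13 GB), 16 GB left
disk 7: place f9 (50 GB), 14 GB left
disk 8: place f10 (26 GB), 38 GB left
disk 9: place f11 (39 GB), 25 GB left
Final disks: [58] [12,23,13] [63] [61] [52] [56] [50] [26] [39].

9 disks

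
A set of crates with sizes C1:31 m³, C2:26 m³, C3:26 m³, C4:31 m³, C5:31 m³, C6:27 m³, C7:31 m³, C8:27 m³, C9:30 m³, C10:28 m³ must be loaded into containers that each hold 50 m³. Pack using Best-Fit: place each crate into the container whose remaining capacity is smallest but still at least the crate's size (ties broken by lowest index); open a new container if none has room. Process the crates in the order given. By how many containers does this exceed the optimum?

0

Best-Fit: [31] [26] [26] [31] [31] [27] [31] [27] [30] [28] → 10 containers.
10 crates exceed 25 m³ (half the capacity), and no two of those can share a container, so at least 10 containers are needed.
So 10 is already optimal.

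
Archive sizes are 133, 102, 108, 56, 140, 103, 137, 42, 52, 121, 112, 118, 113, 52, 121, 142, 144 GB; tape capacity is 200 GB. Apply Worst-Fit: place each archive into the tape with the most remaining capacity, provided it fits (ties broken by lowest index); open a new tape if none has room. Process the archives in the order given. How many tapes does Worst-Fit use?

13

133 GB → tape 1 (remaining 67 GB)
102 GB → tape 2 (remaining 98 GB)
108 GB → tape 3 (remaining 92 GB)
56 GB → tape 2 (remaining 42 GB)
140 GB → tape 4 (remaining 60 GB)
103 GB → tape 5 (remaining 97 GB)
137 GB → tape 6 (remaining 63 GB)
42 GB → tape 5 (remaining 55 GB)
52 GB → tape 3 (remaining 40 GB)
121 GB → tape 7 (remaining 79 GB)
112 GB → tape 8 (remaining 88 GB)
118 GB → tape 9 (remaining 82 GB)
113 GB → tape 10 (remaining 87 GB)
52 GB → tape 8 (remaining 36 GB)
121 GB → tape 11 (remaining 79 GB)
142 GB → tape 12 (remaining 58 GB)
144 GB → tape 13 (remaining 56 GB)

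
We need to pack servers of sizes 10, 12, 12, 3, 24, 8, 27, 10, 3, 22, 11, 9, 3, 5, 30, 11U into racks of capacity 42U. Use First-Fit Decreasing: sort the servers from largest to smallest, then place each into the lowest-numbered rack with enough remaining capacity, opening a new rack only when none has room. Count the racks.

Sorted descending: 30, 27, 24, 22, 12, 12, 11, 11, 10, 10, 9, 8, 5, 3, 3, 3.
Put 30U in rack 1; 12U remain.
Put 27U in rack 2; 15U remain.
Put 24U in rack 3; 18U remain.
Put 22U in rack 4; 20U remain.
Put 12U in rack 1; 0U remain.
Put 12U in rack 2; 3U remain.
Put 11U in rack 3; 7U remain.
Put 11U in rack 4; 9U remain.
Put 10U in rack 5; 32U remain.
Put 10U in rack 5; 22U remain.
Put 9U in rack 4; 0U remain.
Put 8U in rack 5; 14U remain.
Put 5U in rack 3; 2U remain.
Put 3U in rack 2; 0U remain.
Put 3U in rack 5; 11U remain.
Put 3U in rack 5; 8U remain.

5 racks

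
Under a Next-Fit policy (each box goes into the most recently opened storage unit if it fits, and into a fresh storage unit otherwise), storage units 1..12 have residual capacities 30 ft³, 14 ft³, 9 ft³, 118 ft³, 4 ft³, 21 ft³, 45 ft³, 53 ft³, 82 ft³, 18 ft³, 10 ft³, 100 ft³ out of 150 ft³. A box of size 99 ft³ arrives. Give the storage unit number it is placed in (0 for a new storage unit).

Next-Fit only looks at storage unit 12, which has 100 ft³ free.
99 ft³ fits there.

12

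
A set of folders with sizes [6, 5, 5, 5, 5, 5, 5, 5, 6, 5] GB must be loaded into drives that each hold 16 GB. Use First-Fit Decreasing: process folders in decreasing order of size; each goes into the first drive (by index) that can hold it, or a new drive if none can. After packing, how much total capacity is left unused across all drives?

Sorted descending: 6, 6, 5, 5, 5, 5, 5, 5, 5, 5.
drive 1: place 6 GB, 10 GB left
drive 1: place 6 GB, 4 GB left
drive 2: place 5 GB, 11 GB left
drive 2: place 5 GB, 6 GB left
drive 2: place 5 GB, 1 GB left
drive 3: place 5 GB, 11 GB left
drive 3: place 5 GB, 6 GB left
drive 3: place 5 GB, 1 GB left
drive 4: place 5 GB, 11 GB left
drive 4: place 5 GB, 6 GB left
4 drives × 16 GB = 64 GB; used 52 GB; unused 12 GB.

12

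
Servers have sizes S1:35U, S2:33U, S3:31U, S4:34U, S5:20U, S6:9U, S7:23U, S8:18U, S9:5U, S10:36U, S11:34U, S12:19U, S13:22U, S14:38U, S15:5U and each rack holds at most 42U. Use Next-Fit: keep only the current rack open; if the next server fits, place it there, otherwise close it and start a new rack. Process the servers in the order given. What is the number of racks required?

Put S1 (35U) in rack 1; 7U remain.
Put S2 (33U) in rack 2; 9U remain.
Put S3 (31U) in rack 3; 11U remain.
Put S4 (34U) in rack 4; 8U remain.
Put S5 (20U) in rack 5; 22U remain.
Put S6 (9U) in rack 5; 13U remain.
Put S7 (23U) in rack 6; 19U remain.
Put S8 (18U) in rack 6; 1U remain.
Put S9 (5U) in rack 7; 37U remain.
Put S10 (36U) in rack 7; 1U remain.
Put S11 (34U) in rack 8; 8U remain.
Put S12 (19U) in rack 9; 23U remain.
Put S13 (22U) in rack 9; 1U remain.
Put S14 (38U) in rack 10; 4U remain.
Put S15 (5U) in rack 11; 37U remain.

11 racks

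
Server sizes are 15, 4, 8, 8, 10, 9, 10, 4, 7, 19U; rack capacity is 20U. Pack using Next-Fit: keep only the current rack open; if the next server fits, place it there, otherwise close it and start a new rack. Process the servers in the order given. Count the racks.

Put 15U in rack 1; 5U remain.
Put 4U in rack 1; 1U remain.
Put 8U in rack 2; 12U remain.
Put 8U in rack 2; 4U remain.
Put 10U in rack 3; 10U remain.
Put 9U in rack 3; 1U remain.
Put 10U in rack 4; 10U remain.
Put 4U in rack 4; 6U remain.
Put 7U in rack 5; 13U remain.
Put 19U in rack 6; 1U remain.

6 racks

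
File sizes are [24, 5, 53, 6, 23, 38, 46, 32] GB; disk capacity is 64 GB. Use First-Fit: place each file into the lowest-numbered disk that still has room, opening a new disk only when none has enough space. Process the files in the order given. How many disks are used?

5 disks

24 GB → disk 1 (remaining 40 GB)
5 GB → disk 1 (remaining 35 GB)
53 GB → disk 2 (remaining 11 GB)
6 GB → disk 1 (remaining 29 GB)
23 GB → disk 1 (remaining 6 GB)
38 GB → disk 3 (remaining 26 GB)
46 GB → disk 4 (remaining 18 GB)
32 GB → disk 5 (remaining 32 GB)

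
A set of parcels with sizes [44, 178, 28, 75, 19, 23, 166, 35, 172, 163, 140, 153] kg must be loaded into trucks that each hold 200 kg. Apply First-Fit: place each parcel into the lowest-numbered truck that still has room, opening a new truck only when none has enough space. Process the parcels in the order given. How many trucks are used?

44 kg → truck 1 (remaining 156 kg)
178 kg → truck 2 (remaining 22 kg)
28 kg → truck 1 (remaining 128 kg)
75 kg → truck 1 (remaining 53 kg)
19 kg → truck 1 (remaining 34 kg)
23 kg → truck 1 (remaining 11 kg)
166 kg → truck 3 (remaining 34 kg)
35 kg → truck 4 (remaining 165 kg)
172 kg → truck 5 (remaining 28 kg)
163 kg → truck 4 (remaining 2 kg)
140 kg → truck 6 (remaining 60 kg)
153 kg → truck 7 (remaining 47 kg)

7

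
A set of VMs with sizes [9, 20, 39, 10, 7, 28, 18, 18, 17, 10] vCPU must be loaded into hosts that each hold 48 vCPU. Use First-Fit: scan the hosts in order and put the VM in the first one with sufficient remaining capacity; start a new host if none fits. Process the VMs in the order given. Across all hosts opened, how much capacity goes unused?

host 1: place 9 vCPU, 39 vCPU left
host 1: place 20 vCPU, 19 vCPU left
host 2: place 39 vCPU, 9 vCPU left
host 1: place 10 vCPU, 9 vCPU left
host 1: place 7 vCPU, 2 vCPU left
host 3: place 28 vCPU, 20 vCPU left
host 3: place 18 vCPU, 2 vCPU left
host 4: place 18 vCPU, 30 vCPU left
host 4: place 17 vCPU, 13 vCPU left
host 4: place 10 vCPU, 3 vCPU left
4 hosts × 48 vCPU = 192 vCPU; used 176 vCPU; unused 16 vCPU.

16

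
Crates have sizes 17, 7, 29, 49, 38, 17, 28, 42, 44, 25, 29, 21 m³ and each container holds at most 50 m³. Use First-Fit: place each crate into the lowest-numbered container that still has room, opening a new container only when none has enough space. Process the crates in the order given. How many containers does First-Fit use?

9

container 1: place 17 m³, 33 m³ left
container 1: place 7 m³, 26 m³ left
container 2: place 29 m³, 21 m³ left
container 3: place 49 m³, 1 m³ left
container 4: place 38 m³, 12 m³ left
container 1: place 17 m³, 9 m³ left
container 5: place 28 m³, 22 m³ left
container 6: place 42 m³, 8 m³ left
container 7: place 44 m³, 6 m³ left
container 8: place 25 m³, 25 m³ left
container 9: place 29 m³, 21 m³ left
container 2: place 21 m³, 0 m³ left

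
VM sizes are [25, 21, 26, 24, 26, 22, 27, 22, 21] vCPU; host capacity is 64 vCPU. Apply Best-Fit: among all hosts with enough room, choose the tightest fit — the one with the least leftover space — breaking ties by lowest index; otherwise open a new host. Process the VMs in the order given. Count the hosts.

25 vCPU → host 1 (remaining 39 vCPU)
21 vCPU → host 1 (remaining 18 vCPU)
26 vCPU → host 2 (remaining 38 vCPU)
24 vCPU → host 2 (remaining 14 vCPU)
26 vCPU → host 3 (remaining 38 vCPU)
22 vCPU → host 3 (remaining 16 vCPU)
27 vCPU → host 4 (remaining 37 vCPU)
22 vCPU → host 4 (remaining 15 vCPU)
21 vCPU → host 5 (remaining 43 vCPU)
Final hosts: [25,21] [26,24] [26,22] [27,22] [21].

5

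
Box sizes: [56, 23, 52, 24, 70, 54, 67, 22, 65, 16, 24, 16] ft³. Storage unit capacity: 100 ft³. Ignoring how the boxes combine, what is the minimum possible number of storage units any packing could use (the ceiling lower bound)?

Total size = 56 + 23 + 52 + 24 + 70 + 54 + 67 + 22 + 65 + 16 + 24 + 16 = 489 ft³.
⌈489 / 100⌉ = 5.

5 storage units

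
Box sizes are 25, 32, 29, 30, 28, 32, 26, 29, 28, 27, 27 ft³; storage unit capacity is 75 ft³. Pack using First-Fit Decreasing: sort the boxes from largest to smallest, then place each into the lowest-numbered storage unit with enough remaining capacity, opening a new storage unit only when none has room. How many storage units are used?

6

Sorted descending: 32, 32, 30, 29, 29, 28, 28, 27, 27, 26, 25.
Put 32 ft³ in storage unit 1; 43 ft³ remain.
Put 32 ft³ in storage unit 1; 11 ft³ remain.
Put 30 ft³ in storage unit 2; 45 ft³ remain.
Put 29 ft³ in storage unit 2; 16 ft³ remain.
Put 29 ft³ in storage unit 3; 46 ft³ remain.
Put 28 ft³ in storage unit 3; 18 ft³ remain.
Put 28 ft³ in storage unit 4; 47 ft³ remain.
Put 27 ft³ in storage unit 4; 20 ft³ remain.
Put 27 ft³ in storage unit 5; 48 ft³ remain.
Put 26 ft³ in storage unit 5; 22 ft³ remain.
Put 25 ft³ in storage unit 6; 50 ft³ remain.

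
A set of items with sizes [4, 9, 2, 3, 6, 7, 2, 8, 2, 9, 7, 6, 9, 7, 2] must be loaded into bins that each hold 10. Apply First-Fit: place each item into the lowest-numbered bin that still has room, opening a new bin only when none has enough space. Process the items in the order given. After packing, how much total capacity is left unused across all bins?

17

Put 4 in bin 1; 6 remain.
Put 9 in bin 2; 1 remain.
Put 2 in bin 1; 4 remain.
Put 3 in bin 1; 1 remain.
Put 6 in bin 3; 4 remain.
Put 7 in bin 4; 3 remain.
Put 2 in bin 3; 2 remain.
Put 8 in bin 5; 2 remain.
Put 2 in bin 3; 0 remain.
Put 9 in bin 6; 1 remain.
Put 7 in bin 7; 3 remain.
Put 6 in bin 8; 4 remain.
Put 9 in bin 9; 1 remain.
Put 7 in bin 10; 3 remain.
Put 2 in bin 4; 1 remain.
10 bins × 10 = 100; used 83; unused 17.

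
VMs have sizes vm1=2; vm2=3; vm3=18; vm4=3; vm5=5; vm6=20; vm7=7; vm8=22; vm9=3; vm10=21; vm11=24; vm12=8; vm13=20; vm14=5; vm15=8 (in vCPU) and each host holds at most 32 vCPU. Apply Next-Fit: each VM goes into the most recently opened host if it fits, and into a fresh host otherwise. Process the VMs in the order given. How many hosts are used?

vm1 (2 vCPU) → host 1 (remaining 30 vCPU)
vm2 (3 vCPU) → host 1 (remaining 27 vCPU)
vm3 (18 vCPU) → host 1 (remaining 9 vCPU)
vm4 (3 vCPU) → host 1 (remaining 6 vCPU)
vm5 (5 vCPU) → host 1 (remaining 1 vCPU)
vm6 (20 vCPU) → host 2 (remaining 12 vCPU)
vm7 (7 vCPU) → host 2 (remaining 5 vCPU)
vm8 (22 vCPU) → host 3 (remaining 10 vCPU)
vm9 (3 vCPU) → host 3 (remaining 7 vCPU)
vm10 (21 vCPU) → host 4 (remaining 11 vCPU)
vm11 (24 vCPU) → host 5 (remaining 8 vCPU)
vm12 (8 vCPU) → host 5 (remaining 0 vCPU)
vm13 (20 vCPU) → host 6 (remaining 12 vCPU)
vm14 (5 vCPU) → host 6 (remaining 7 vCPU)
vm15 (8 vCPU) → host 7 (remaining 24 vCPU)
Final hosts: [2,3,18,3,5] [20,7] [22,3] [21] [24,8] [20,5] [8].

7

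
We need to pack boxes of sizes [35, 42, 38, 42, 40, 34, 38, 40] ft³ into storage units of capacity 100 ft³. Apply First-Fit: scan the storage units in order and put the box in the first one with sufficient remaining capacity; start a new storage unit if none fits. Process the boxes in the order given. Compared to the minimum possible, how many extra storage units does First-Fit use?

0

First-Fit: [35,42] [38,42] [40,34] [38,40] → 4 storage units.
Total size 309 ft³; any packing needs at least ⌈309/100⌉ = 4 storage units.
So 4 is already optimal.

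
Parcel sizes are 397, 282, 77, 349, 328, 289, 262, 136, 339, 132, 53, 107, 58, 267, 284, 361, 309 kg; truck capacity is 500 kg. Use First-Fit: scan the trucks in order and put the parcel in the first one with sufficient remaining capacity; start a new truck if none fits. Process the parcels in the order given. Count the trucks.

397 kg → truck 1 (remaining 103 kg)
282 kg → truck 2 (remaining 218 kg)
77 kg → truck 1 (remaining 26 kg)
349 kg → truck 3 (remaining 151 kg)
328 kg → truck 4 (remaining 172 kg)
289 kg → truck 5 (remaining 211 kg)
262 kg → truck 6 (remaining 238 kg)
136 kg → truck 2 (remaining 82 kg)
339 kg → truck 7 (remaining 161 kg)
132 kg → truck 3 (remaining 19 kg)
53 kg → truck 2 (remaining 29 kg)
107 kg → truck 4 (remaining 65 kg)
58 kg → truck 4 (remaining 7 kg)
267 kg → truck 8 (remaining 233 kg)
284 kg → truck 9 (remaining 216 kg)
361 kg → truck 10 (remaining 139 kg)
309 kg → truck 11 (remaining 191 kg)

11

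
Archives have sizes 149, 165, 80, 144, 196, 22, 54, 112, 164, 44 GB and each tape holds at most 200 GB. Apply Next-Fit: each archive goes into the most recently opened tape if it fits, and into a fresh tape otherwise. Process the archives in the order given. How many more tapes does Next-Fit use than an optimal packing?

Next-Fit: [149] [165] [80] [144] [196] [22,54,112] [164] [44] → 8 tapes.
Total size 1130 GB; any packing needs at least ⌈1130/200⌉ = 6 tapes.
An optimal packing achieves that bound: [196] [165,22] [164] [149,44] [144,54] [112,80] → 6 tapes.
Excess: 8 − 6 = 2.

2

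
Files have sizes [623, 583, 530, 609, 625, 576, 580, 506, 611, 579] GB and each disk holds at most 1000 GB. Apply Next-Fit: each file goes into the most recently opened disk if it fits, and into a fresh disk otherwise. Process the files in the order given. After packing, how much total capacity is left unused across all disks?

4178

Put 623 GB in disk 1; 377 GB remain.
Put 583 GB in disk 2; 417 GB remain.
Put 530 GB in disk 3; 470 GB remain.
Put 609 GB in disk 4; 391 GB remain.
Put 625 GB in disk 5; 375 GB remain.
Put 576 GB in disk 6; 424 GB remain.
Put 580 GB in disk 7; 420 GB remain.
Put 506 GB in disk 8; 494 GB remain.
Put 611 GB in disk 9; 389 GB remain.
Put 579 GB in disk 10; 421 GB remain.
10 disks × 1000 GB = 10000 GB; used 5822 GB; unused 4178 GB.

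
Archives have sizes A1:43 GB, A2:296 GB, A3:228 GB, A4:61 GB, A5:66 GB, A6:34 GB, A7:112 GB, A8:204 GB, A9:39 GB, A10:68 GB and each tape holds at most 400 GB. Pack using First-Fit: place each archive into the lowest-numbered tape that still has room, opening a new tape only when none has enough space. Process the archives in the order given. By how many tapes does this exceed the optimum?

0

First-Fit: [43,296,61] [228,66,34,39] [112,204,68] → 3 tapes.
Total size 1151 GB; any packing needs at least ⌈1151/400⌉ = 3 tapes.
So 3 is already optimal.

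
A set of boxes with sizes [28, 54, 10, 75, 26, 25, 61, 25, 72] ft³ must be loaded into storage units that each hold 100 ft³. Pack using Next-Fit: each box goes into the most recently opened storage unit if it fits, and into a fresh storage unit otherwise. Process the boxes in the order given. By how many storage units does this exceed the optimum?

1

Next-Fit: [28,54,10] [75] [26,25] [61,25] [72] → 5 storage units.
Total size 376 ft³; any packing needs at least ⌈376/100⌉ = 4 storage units.
An optimal packing achieves that bound: [75,25] [72,28] [61,26,10] [54,25] → 4 storage units.
Excess: 5 − 4 = 1.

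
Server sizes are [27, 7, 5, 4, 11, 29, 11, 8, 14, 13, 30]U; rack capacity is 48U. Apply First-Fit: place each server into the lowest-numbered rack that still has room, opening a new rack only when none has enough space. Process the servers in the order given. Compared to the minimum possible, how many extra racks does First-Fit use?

First-Fit: [27,7,5,4] [11,29,8] [11,14,13] [30] → 4 racks.
Total size 159U; any packing needs at least ⌈159/48⌉ = 4 racks.
So 4 is already optimal.

0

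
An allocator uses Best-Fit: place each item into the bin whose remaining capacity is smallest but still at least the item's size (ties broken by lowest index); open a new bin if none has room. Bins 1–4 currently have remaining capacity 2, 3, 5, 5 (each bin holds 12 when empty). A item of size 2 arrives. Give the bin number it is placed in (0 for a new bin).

1

Bins with room: bin 1 (2), bin 2 (3), bin 3 (5), bin 4 (5).
Tightest fit is bin 1 with 2 free.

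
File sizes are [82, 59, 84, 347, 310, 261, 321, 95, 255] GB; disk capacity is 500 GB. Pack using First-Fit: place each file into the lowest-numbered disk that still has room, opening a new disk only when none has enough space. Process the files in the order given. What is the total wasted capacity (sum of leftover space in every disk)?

disk 1: place 82 GB, 418 GB left
disk 1: place 59 GB, 359 GB left
disk 1: place 84 GB, 275 GB left
disk 2: place 347 GB, 153 GB left
disk 3: place 310 GB, 190 GB left
disk 1: place 261 GB, 14 GB left
disk 4: place 321 GB, 179 GB left
disk 2: place 95 GB, 58 GB left
disk 5: place 255 GB, 245 GB left
5 disks × 500 GB = 2500 GB; used 1814 GB; unused 686 GB.

686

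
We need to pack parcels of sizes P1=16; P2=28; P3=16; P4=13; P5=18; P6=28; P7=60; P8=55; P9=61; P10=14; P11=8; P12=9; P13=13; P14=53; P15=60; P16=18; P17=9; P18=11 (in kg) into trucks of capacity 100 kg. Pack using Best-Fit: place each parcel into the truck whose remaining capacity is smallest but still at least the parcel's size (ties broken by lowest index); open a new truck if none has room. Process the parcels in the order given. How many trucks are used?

6 trucks

P1 (16 kg) → truck 1 (remaining 84 kg)
P2 (28 kg) → truck 1 (remaining 56 kg)
P3 (16 kg) → truck 1 (remaining 40 kg)
P4 (13 kg) → truck 1 (remaining 27 kg)
P5 (18 kg) → truck 1 (remaining 9 kg)
P6 (28 kg) → truck 2 (remaining 72 kg)
P7 (60 kg) → truck 2 (remaining 12 kg)
P8 (55 kg) → truck 3 (remaining 45 kg)
P9 (61 kg) → truck 4 (remaining 39 kg)
P10 (14 kg) → truck 4 (remaining 25 kg)
P11 (8 kg) → truck 1 (remaining 1 kg)
P12 (9 kg) → truck 2 (remaining 3 kg)
P13 (13 kg) → truck 4 (remaining 12 kg)
P14 (53 kg) → truck 5 (remaining 47 kg)
P15 (60 kg) → truck 6 (remaining 40 kg)
P16 (18 kg) → truck 6 (remaining 22 kg)
P17 (9 kg) → truck 4 (remaining 3 kg)
P18 (11 kg) → truck 6 (remaining 11 kg)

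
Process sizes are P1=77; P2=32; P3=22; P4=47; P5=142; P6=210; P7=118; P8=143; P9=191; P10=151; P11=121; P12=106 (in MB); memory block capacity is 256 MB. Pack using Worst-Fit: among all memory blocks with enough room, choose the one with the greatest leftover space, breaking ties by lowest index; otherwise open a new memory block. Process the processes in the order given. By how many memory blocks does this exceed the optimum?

1

Worst-Fit: [77,32,22,47] [142,106] [210] [118,121] [143] [191] [151] → 7 memory blocks.
Total size 1360 MB; any packing needs at least ⌈1360/256⌉ = 6 memory blocks.
An optimal packing achieves that bound: [210,32] [191,47] [151,77,22] [143,106] [142] [121,118] → 6 memory blocks.
Excess: 7 − 6 = 1.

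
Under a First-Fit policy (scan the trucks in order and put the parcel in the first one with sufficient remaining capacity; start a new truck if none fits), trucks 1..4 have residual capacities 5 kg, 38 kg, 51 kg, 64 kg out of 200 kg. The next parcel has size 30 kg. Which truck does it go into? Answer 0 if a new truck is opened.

2

Trucks with room: truck 2 (38 kg), truck 3 (51 kg), truck 4 (64 kg).
The first with room is truck 2.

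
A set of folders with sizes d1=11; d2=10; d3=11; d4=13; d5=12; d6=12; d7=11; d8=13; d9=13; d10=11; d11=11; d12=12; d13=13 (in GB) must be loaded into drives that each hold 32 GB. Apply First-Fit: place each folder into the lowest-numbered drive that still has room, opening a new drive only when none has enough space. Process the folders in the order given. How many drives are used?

6

drive 1: place d1 (11 GB), 21 GB left
drive 1: place d2 (10 GB), 11 GB left
drive 1: place d3 (11 GB), 0 GB left
drive 2: place d4 (13 GB), 19 GB left
drive 2: place d5 (12 GB), 7 GB left
drive 3: place d6 (12 GB), 20 GB left
drive 3: place d7 (11 GB), 9 GB left
drive 4: place d8 (13 GB), 19 GB left
drive 4: place d9 (13 GB), 6 GB left
drive 5: place d10 (11 GB), 21 GB left
drive 5: place d11 (11 GB), 10 GB left
drive 6: place d12 (12 GB), 20 GB left
drive 6: place d13 (13 GB), 7 GB left
Final drives: [11,10,11] [13,12] [12,11] [13,13] [11,11] [12,13].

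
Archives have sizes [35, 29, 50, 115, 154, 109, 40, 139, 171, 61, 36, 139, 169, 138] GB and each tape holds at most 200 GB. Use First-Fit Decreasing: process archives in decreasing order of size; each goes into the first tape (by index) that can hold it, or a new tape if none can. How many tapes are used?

Sorted descending: 171, 169, 154, 139, 139, 138, 115, 109, 61, 50, 40, 36, 35, 29.
tape 1: place 171 GB, 29 GB left
tape 2: place 169 GB, 31 GB left
tape 3: place 154 GB, 46 GB left
tape 4: place 139 GB, 61 GB left
tape 5: place 139 GB, 61 GB left
tape 6: place 138 GB, 62 GB left
tape 7: place 115 GB, 85 GB left
tape 8: place 109 GB, 91 GB left
tape 4: place 61 GB, 0 GB left
tape 5: place 50 GB, 11 GB left
tape 3: place 40 GB, 6 GB left
tape 6: place 36 GB, 26 GB left
tape 7: place 35 GB, 50 GB left
tape 1: place 29 GB, 0 GB left

8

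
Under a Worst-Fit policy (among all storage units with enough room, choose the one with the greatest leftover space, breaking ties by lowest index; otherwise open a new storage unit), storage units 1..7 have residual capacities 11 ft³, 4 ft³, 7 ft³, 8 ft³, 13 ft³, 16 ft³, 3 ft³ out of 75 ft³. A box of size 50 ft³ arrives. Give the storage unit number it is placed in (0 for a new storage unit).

0

No storage unit has ≥ 50 ft³ free, so a new storage unit is opened.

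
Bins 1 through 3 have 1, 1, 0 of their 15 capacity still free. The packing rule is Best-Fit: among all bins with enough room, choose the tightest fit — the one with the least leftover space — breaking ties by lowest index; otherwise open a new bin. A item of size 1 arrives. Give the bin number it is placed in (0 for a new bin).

1

Bins with room: bin 1 (1), bin 2 (1).
Tightest fit is bin 1 with 1 free.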